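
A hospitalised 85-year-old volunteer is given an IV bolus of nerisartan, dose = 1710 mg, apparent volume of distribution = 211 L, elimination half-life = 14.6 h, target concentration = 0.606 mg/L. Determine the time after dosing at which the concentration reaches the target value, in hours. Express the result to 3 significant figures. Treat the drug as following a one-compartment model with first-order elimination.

54.6 h

C₀ = Dose / Vd = 1710 / 211 = 8.104 mg/L
k = ln2 / t½ = 0.693147 / 14.6 = 0.04748 h⁻¹
t = ln(C₀ / C) / k = ln(8.104 / 0.606) / 0.04748
  = ln(13.37) / 0.04748 = 2.593 / 0.04748 = 54.61 h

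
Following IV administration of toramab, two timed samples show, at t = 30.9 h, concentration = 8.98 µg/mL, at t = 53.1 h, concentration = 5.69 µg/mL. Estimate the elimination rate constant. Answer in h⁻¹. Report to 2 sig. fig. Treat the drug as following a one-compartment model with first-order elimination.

0.021 h⁻¹

k = ln(C₁/C₂) / (t₂ − t₁) = ln(8.98/5.69) / (53.1 − 30.9)
  = 0.4563 / 22.20 = 0.02055 h⁻¹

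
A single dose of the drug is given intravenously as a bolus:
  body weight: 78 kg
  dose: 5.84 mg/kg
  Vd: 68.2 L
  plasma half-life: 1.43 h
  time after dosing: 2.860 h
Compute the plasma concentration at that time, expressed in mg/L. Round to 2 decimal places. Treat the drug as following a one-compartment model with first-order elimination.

Total dose = 5.84 × 78 = 455.5 mg
C₀ = Dose / Vd = 455.5 / 68.2 = 6.679 mg/L
k = ln2 / t½ = 0.693147 / 1.43 = 0.4847 h⁻¹
t / t½ = 2.860 / 1.43 = 2 half-lives
C = C₀ × (1/2)^2 = 6.679 × 0.2500 = 1.670 mg/L

1.67 mg/L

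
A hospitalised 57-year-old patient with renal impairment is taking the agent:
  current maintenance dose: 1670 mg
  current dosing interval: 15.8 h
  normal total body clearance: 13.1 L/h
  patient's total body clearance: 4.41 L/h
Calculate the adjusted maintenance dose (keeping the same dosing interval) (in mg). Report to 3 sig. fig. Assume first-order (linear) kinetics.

To keep the same average steady-state level, dosing rate must scale with clearance.
CL ratio = 4.41 / 13.1 = 0.3366
New dose (same interval) = 1670 × 0.3366 = 562.1 mg

562 mg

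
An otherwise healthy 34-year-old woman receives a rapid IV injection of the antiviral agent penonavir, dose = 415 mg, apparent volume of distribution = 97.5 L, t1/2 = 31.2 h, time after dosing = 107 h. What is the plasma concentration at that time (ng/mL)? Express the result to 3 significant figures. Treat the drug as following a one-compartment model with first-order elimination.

395 ng/mL

C₀ = Dose / Vd = 415.0 / 97.5 = 4.256 mg/L
k = ln2 / t½ = 0.693147 / 31.2 = 0.02222 h⁻¹
C = C₀ · e^(−k·t) = 4.256 × e^(−0.02222 × 107)
  = 4.256 × 0.09278 = 0.3949 mg/L
Convert: 0.3949 mg/L × 1000 = 394.9 ng/mL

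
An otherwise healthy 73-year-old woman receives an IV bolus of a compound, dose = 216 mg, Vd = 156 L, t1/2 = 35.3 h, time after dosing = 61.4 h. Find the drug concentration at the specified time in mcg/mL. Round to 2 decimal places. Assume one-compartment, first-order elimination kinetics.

0.41 mcg/mL

C₀ = Dose / Vd = 216.0 / 156 = 1.385 mg/L
k = ln2 / t½ = 0.693147 / 35.3 = 0.01964 h⁻¹
C = C₀ · e^(−k·t) = 1.385 × e^(−0.01964 × 61.4)
  = 1.385 × 0.2994 = 0.4147 mg/L
(0.4147 mg/L = 0.4147 mcg/mL)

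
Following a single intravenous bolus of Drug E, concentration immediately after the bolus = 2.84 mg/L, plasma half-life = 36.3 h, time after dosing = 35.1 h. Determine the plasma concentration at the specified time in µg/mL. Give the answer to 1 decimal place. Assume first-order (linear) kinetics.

k = ln2 / t½ = 0.693147 / 36.3 = 0.01909 h⁻¹
C = C₀ · e^(−k·t) = 2.840 × e^(−0.01909 × 35.1)
  = 2.840 × 0.5117 = 1.453 mg/L
(1.453 mg/L = 1.453 µg/mL)

1.5 µg/mL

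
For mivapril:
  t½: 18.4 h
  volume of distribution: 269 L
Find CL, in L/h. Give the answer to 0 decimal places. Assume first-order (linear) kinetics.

10 L/h

k = ln2 / t½ = 0.693147 / 18.4 = 0.03767 h⁻¹
CL = k × Vd = 0.03767 × 269 = 10.13 L/h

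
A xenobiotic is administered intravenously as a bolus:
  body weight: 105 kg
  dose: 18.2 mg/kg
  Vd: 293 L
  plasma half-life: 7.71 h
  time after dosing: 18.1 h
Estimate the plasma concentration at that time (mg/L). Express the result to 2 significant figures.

1.3 mg/L

Total dose = 18.2 × 105 = 1911 mg
C₀ = Dose / Vd = 1911 / 293 = 6.522 mg/L
k = ln2 / t½ = 0.693147 / 7.71 = 0.08990 h⁻¹
C = C₀ · e^(−k·t) = 6.522 × e^(−0.08990 × 18.1)
  = 6.522 × 0.1965 = 1.282 mg/L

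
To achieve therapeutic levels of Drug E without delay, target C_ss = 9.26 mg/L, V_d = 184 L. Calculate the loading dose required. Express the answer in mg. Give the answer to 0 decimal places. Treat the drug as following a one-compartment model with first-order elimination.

LD = Css × Vd = 9.26 × 184 = 1704 mg

1704 mg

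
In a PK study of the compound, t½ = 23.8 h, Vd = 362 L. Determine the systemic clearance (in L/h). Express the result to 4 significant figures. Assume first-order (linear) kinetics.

k = ln2 / t½ = 0.693147 / 23.8 = 0.02912 h⁻¹
CL = k × Vd = 0.02912 × 362 = 10.54 L/h

10.54 L/h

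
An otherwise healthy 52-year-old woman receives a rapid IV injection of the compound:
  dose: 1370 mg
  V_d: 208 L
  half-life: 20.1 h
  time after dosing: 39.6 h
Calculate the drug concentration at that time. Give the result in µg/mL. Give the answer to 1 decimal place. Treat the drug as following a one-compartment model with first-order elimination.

1.7 µg/mL

C₀ = Dose / Vd = 1370 / 208 = 6.587 mg/L
k = ln2 / t½ = 0.693147 / 20.1 = 0.03448 h⁻¹
C = C₀ · e^(−k·t) = 6.587 × e^(−0.03448 × 39.6)
  = 6.587 × 0.2553 = 1.682 mg/L
(1.682 mg/L = 1.682 µg/mL)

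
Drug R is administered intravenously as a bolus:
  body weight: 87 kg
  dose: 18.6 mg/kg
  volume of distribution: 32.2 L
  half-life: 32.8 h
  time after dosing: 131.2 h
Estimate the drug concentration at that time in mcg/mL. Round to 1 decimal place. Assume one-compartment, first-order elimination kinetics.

3.1 mcg/mL

Total dose = 18.6 × 87 = 1618 mg
C₀ = Dose / Vd = 1618 / 32.2 = 50.25 mg/L
k = ln2 / t½ = 0.693147 / 32.8 = 0.02113 h⁻¹
t / t½ = 131.2 / 32.8 = 4 half-lives
C = C₀ × (1/2)^4 = 50.25 × 0.06250 = 3.141 mg/L
(3.141 mg/L = 3.141 mcg/mL)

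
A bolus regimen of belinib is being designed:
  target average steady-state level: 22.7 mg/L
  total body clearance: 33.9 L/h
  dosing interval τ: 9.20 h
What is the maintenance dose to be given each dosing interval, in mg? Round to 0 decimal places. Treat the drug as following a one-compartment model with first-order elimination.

At steady state, Dose/τ = Css × CL.
Dose = Css × CL × τ = 22.7 × 33.90 × 9.20 = 7080 mg

7080 mg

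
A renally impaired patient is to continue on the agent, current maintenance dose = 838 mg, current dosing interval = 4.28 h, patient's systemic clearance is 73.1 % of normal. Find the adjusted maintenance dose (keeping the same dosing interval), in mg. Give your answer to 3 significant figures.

To keep the same average steady-state level, dosing rate must scale with clearance.
CL ratio = 73.1 / 100 = 0.7310
New dose (same interval) = 838 × 0.7310 = 612.6 mg

613 mg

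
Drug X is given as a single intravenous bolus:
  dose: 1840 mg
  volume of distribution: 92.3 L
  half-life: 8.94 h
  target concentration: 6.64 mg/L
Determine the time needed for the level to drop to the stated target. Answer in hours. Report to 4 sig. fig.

14.18 h

C₀ = Dose / Vd = 1840 / 92.3 = 19.93 mg/L
k = ln2 / t½ = 0.693147 / 8.94 = 0.07753 h⁻¹
t = ln(C₀ / C) / k = ln(19.93 / 6.64) / 0.07753
  = ln(3.002) / 0.07753 = 1.099 / 0.07753 = 14.18 h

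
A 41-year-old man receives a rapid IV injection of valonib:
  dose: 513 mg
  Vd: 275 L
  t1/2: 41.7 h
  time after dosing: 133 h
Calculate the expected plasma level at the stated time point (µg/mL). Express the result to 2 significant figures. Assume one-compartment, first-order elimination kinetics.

C₀ = Dose / Vd = 513.0 / 275 = 1.865 mg/L
k = ln2 / t½ = 0.693147 / 41.7 = 0.01662 h⁻¹
C = C₀ · e^(−k·t) = 1.865 × e^(−0.01662 × 133)
  = 1.865 × 0.1097 = 0.2046 mg/L
(0.2046 mg/L = 0.2046 µg/mL)

0.20 µg/mL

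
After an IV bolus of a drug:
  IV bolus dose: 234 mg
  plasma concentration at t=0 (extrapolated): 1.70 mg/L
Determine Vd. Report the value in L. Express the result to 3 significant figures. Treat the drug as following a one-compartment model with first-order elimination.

138 L

Vd = Dose / C₀ = 234.0 / 1.70 = 137.6 L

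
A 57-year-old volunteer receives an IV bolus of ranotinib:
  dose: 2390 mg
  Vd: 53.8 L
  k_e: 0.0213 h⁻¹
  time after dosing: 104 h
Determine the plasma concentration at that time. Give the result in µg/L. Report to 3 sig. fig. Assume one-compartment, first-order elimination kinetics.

C₀ = Dose / Vd = 2390 / 53.8 = 44.42 mg/L
C = C₀ · e^(−k·t) = 44.42 × e^(−0.02130 × 104)
  = 44.42 × 0.1091 = 4.846 mg/L
Convert: 4.846 mg/L × 1000 = 4846 µg/L

4850 µg/L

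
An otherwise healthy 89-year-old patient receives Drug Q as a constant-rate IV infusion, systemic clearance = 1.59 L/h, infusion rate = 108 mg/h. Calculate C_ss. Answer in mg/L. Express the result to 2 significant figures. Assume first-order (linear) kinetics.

At steady state Css = R₀ / CL = 108 / 1.590 = 67.92 mg/L

68 mg/L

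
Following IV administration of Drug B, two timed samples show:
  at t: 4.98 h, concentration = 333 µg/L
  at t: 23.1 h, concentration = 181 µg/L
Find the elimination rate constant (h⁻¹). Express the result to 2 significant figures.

0.034 h⁻¹

k = ln(C₁/C₂) / (t₂ − t₁) = ln(333/181) / (23.1 − 4.98)
  = 0.6096 / 18.12 = 0.03364 h⁻¹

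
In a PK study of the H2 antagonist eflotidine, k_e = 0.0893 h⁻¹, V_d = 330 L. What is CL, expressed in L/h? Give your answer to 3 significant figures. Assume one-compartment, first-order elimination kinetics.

CL = k × Vd = 0.0893 × 330 = 29.47 L/h

29.5 L/h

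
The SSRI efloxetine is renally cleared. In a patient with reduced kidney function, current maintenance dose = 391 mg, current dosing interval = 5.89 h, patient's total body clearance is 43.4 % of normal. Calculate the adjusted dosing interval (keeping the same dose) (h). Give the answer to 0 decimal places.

14 h

To keep the same average steady-state level, dosing rate must scale with clearance.
CL ratio = 43.4 / 100 = 0.4340
New interval (same dose) = 5.89 / 0.4340 = 13.57 h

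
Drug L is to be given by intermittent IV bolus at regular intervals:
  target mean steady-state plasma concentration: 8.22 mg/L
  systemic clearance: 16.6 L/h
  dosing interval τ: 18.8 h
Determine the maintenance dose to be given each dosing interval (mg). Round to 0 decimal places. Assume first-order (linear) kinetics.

At steady state, Dose/τ = Css × CL.
Dose = Css × CL × τ = 8.22 × 16.60 × 18.8 = 2565 mg

2565 mg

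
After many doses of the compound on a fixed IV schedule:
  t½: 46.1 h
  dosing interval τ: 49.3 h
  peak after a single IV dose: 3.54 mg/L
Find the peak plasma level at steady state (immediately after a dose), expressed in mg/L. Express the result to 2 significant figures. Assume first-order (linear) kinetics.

k = ln2 / t½ = 0.693147 / 46.1 = 0.01504 h⁻¹
e^(−kτ) = e^(−0.01504 × 49.3) = 0.4764
Accumulation ratio R = 1 / (1 − e^(−kτ)) = 1 / (1 − 0.4764) = 1.910
Steady-state peak = C₀ × R = 3.54 × 1.910 = 6.761 mg/L

6.8 mg/L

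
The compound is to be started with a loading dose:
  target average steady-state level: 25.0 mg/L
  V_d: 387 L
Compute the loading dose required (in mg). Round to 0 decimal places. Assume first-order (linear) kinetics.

LD = Css × Vd = 25.0 × 387 = 9675 mg

9675 mg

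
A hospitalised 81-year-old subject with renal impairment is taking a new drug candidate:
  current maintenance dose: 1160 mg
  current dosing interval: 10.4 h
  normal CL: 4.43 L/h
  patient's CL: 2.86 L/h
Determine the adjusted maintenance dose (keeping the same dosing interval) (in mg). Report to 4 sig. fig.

To keep the same average steady-state level, dosing rate must scale with clearance.
CL ratio = 2.86 / 4.43 = 0.6456
New dose (same interval) = 1160 × 0.6456 = 748.9 mg

748.9 mg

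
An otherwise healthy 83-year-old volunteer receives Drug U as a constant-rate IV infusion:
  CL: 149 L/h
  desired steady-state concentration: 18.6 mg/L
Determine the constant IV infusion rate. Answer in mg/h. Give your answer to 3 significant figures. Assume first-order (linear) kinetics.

At steady state, infusion rate R₀ = Css × CL = 18.6 × 149.0 = 2771 mg/h

2770 mg/h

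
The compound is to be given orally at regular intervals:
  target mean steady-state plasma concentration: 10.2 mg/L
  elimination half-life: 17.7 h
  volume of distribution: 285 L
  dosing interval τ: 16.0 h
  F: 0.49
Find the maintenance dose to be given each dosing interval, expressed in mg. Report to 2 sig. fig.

k = ln2 / t½ = 0.693147 / 17.7 = 0.03916 h⁻¹
CL = k × Vd = 0.03916 × 285 = 11.16 L/h
At steady state, F × (Dose/τ) = Css × CL.
Dose = Css × CL × τ / F = 10.2 × 11.16 × 16.0 / 0.49 = 3717 mg

3700 mg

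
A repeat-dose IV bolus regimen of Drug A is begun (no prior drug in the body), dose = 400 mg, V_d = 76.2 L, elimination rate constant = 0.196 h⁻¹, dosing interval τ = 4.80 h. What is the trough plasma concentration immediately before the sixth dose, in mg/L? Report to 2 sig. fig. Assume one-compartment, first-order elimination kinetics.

3.3 mg/L

C₀ per dose = Dose / Vd = 400 / 76.2 = 5.249 mg/L
Fraction remaining after one interval: r = e^(−kτ) = e^(−0.1960 × 4.80) = 0.3903
Before dose 6, 5 doses have been given (aged 1τ, 2τ, 3τ, 4τ, 5τ).
C_trough = C₀ × (r + r² + … + r^5) = C₀ × r(1−r^5)/(1−r)
        = 5.249 × 0.3903 × (1 − 0.009057) / (1 − 0.3903) = 3.330 mg/L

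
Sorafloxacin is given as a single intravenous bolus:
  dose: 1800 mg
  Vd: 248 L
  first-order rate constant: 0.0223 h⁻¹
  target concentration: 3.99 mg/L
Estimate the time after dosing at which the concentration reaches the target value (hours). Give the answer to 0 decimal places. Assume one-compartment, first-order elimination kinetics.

27 h

C₀ = Dose / Vd = 1800 / 248 = 7.258 mg/L
t = ln(C₀ / C) / k = ln(7.258 / 3.99) / 0.02230
  = ln(1.819) / 0.02230 = 0.5983 / 0.02230 = 26.83 h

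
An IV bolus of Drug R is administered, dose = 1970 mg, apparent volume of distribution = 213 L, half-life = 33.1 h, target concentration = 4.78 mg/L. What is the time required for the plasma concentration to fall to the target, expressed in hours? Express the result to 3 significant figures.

C₀ = Dose / Vd = 1970 / 213 = 9.249 mg/L
k = ln2 / t½ = 0.693147 / 33.1 = 0.02094 h⁻¹
t = ln(C₀ / C) / k = ln(9.249 / 4.78) / 0.02094
  = ln(1.935) / 0.02094 = 0.6601 / 0.02094 = 31.52 h

31.5 h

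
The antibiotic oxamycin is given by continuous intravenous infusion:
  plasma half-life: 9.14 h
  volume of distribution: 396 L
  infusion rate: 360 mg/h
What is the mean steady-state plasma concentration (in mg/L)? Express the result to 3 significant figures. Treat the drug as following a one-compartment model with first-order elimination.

k = ln2 / t½ = 0.693147 / 9.14 = 0.07584 h⁻¹
CL = k × Vd = 0.07584 × 396 = 30.03 L/h
At steady state Css = R₀ / CL = 360 / 30.03 = 11.99 mg/L

12.0 mg/L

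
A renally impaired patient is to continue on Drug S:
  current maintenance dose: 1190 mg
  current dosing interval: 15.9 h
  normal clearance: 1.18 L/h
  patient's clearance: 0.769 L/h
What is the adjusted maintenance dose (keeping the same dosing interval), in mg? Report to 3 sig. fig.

776 mg

To keep the same average steady-state level, dosing rate must scale with clearance.
CL ratio = 0.769 / 1.18 = 0.6517
New dose (same interval) = 1190 × 0.6517 = 775.5 mg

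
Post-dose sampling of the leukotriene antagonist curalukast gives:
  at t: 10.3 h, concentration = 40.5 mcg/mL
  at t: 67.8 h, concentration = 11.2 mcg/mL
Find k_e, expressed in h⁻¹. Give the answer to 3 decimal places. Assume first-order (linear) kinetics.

k = ln(C₁/C₂) / (t₂ − t₁) = ln(40.5/11.2) / (67.8 − 10.3)
  = 1.285 / 57.50 = 0.02235 h⁻¹

0.022 h⁻¹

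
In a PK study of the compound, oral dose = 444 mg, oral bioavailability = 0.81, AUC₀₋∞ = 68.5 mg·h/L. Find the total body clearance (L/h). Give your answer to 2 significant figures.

CL = F·Dose / AUC = 0.81 × 444 / 68.5 = 5.250 L/h

5.3 L/h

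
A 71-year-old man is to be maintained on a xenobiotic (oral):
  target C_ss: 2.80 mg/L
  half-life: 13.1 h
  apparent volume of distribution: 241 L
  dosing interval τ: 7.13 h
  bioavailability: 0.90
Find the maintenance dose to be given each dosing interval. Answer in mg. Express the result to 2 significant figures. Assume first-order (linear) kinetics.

280 mg

k = ln2 / t½ = 0.693147 / 13.1 = 0.05291 h⁻¹
CL = k × Vd = 0.05291 × 241 = 12.75 L/h
At steady state, F × (Dose/τ) = Css × CL.
Dose = Css × CL × τ / F = 2.80 × 12.75 × 7.13 / 0.90 = 282.8 mg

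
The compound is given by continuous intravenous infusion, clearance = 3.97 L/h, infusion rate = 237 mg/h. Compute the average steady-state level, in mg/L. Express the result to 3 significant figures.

59.7 mg/L

At steady state Css = R₀ / CL = 237 / 3.970 = 59.70 mg/L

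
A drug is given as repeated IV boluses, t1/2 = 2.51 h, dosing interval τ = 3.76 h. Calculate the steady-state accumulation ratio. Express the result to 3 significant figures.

k = ln2 / t½ = 0.693147 / 2.51 = 0.2762 h⁻¹
e^(−kτ) = e^(−0.2762 × 3.76) = 0.3540
Accumulation ratio R = 1 / (1 − e^(−kτ)) = 1 / (1 − 0.3540) = 1.548

1.55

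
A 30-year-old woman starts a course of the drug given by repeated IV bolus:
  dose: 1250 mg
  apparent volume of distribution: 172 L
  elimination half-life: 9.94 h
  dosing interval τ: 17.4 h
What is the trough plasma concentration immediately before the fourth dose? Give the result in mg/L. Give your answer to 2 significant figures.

3.0 mg/L

C₀ per dose = Dose / Vd = 1250 / 172 = 7.267 mg/L
k = ln2 / t½ = 0.693147 / 9.94 = 0.06973 h⁻¹
Fraction remaining after one interval: r = e^(−kτ) = e^(−0.06973 × 17.4) = 0.2972
Before dose 4, 3 doses have been given (aged 1τ, 2τ, 3τ).
C_trough = C₀ × (r + r² + … + r^3) = C₀ × r(1−r^3)/(1−r)
        = 7.267 × 0.2972 × (1 − 0.02625) / (1 − 0.2972) = 2.992 mg/L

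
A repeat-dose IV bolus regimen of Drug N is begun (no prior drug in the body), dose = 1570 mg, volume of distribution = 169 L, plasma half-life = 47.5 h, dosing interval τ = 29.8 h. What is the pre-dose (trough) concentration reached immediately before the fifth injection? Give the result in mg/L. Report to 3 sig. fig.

C₀ per dose = Dose / Vd = 1570 / 169 = 9.290 mg/L
k = ln2 / t½ = 0.693147 / 47.5 = 0.01459 h⁻¹
Fraction remaining after one interval: r = e^(−kτ) = e^(−0.01459 × 29.8) = 0.6474
Before dose 5, 4 doses have been given (aged 1τ, 2τ, 3τ, 4τ).
C_trough = C₀ × (r + r² + … + r^4) = C₀ × r(1−r^4)/(1−r)
        = 9.290 × 0.6474 × (1 − 0.1757) / (1 − 0.6474) = 14.06 mg/L

14.1 mg/L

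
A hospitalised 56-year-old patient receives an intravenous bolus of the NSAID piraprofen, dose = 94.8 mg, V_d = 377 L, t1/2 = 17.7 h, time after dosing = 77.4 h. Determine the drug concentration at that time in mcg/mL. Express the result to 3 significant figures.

0.0121 mcg/mL

C₀ = Dose / Vd = 94.80 / 377 = 0.2515 mg/L
k = ln2 / t½ = 0.693147 / 17.7 = 0.03916 h⁻¹
C = C₀ · e^(−k·t) = 0.2515 × e^(−0.03916 × 77.4)
  = 0.2515 × 0.04827 = 0.01214 mg/L
(0.01214 mg/L = 0.01214 mcg/mL)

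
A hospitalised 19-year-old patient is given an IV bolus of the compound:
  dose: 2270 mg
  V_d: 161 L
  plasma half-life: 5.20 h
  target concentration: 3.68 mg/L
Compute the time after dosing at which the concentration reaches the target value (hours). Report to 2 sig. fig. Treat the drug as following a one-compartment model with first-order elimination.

C₀ = Dose / Vd = 2270 / 161 = 14.10 mg/L
k = ln2 / t½ = 0.693147 / 5.20 = 0.1333 h⁻¹
t = ln(C₀ / C) / k = ln(14.10 / 3.68) / 0.1333
  = ln(3.832) / 0.1333 = 1.343 / 0.1333 = 10.08 h

10 h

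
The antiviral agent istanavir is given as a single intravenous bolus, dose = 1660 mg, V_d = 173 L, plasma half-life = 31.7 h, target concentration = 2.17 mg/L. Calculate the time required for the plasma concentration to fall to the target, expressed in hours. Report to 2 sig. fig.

68 h

C₀ = Dose / Vd = 1660 / 173 = 9.595 mg/L
k = ln2 / t½ = 0.693147 / 31.7 = 0.02187 h⁻¹
t = ln(C₀ / C) / k = ln(9.595 / 2.17) / 0.02187
  = ln(4.422) / 0.02187 = 1.487 / 0.02187 = 67.99 h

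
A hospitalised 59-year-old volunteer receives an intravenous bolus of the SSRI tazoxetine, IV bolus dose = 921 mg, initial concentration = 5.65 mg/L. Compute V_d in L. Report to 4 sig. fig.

163.0 L

Vd = Dose / C₀ = 921.0 / 5.65 = 163.0 L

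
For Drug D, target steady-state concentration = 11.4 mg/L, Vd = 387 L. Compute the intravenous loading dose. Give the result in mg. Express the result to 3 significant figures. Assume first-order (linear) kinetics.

LD = Css × Vd = 11.4 × 387 = 4412 mg

4410 mg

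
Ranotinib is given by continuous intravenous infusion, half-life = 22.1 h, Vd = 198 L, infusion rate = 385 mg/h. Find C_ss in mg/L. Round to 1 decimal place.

62.0 mg/L

k = ln2 / t½ = 0.693147 / 22.1 = 0.03136 h⁻¹
CL = k × Vd = 0.03136 × 198 = 6.209 L/h
At steady state Css = R₀ / CL = 385 / 6.209 = 62.01 mg/L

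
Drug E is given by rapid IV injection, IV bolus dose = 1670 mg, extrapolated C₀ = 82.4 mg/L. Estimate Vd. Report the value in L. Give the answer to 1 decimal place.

Vd = Dose / C₀ = 1670 / 82.4 = 20.27 L

20.3 L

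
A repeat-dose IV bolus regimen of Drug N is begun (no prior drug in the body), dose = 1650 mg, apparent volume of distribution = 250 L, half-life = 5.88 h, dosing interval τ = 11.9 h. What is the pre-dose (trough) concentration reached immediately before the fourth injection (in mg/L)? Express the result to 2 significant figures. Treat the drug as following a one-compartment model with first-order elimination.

2.1 mg/L

C₀ per dose = Dose / Vd = 1650 / 250 = 6.600 mg/L
k = ln2 / t½ = 0.693147 / 5.88 = 0.1179 h⁻¹
Fraction remaining after one interval: r = e^(−kτ) = e^(−0.1179 × 11.9) = 0.2459
Before dose 4, 3 doses have been given (aged 1τ, 2τ, 3τ).
C_trough = C₀ × (r + r² + … + r^3) = C₀ × r(1−r^3)/(1−r)
        = 6.600 × 0.2459 × (1 − 0.01487) / (1 − 0.2459) = 2.120 mg/L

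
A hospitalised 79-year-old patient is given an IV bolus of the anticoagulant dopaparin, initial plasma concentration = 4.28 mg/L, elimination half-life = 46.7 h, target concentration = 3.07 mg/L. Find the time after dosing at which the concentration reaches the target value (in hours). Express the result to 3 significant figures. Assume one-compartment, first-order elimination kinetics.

22.4 h

k = ln2 / t½ = 0.693147 / 46.7 = 0.01484 h⁻¹
t = ln(C₀ / C) / k = ln(4.280 / 3.07) / 0.01484
  = ln(1.394) / 0.01484 = 0.3322 / 0.01484 = 22.39 h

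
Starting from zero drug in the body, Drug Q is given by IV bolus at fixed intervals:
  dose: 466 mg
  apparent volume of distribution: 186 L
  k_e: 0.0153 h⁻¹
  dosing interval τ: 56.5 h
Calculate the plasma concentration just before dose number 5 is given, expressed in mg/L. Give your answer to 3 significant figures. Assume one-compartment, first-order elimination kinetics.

C₀ per dose = Dose / Vd = 466 / 186 = 2.505 mg/L
Fraction remaining after one interval: r = e^(−kτ) = e^(−0.01530 × 56.5) = 0.4213
Before dose 5, 4 doses have been given (aged 1τ, 2τ, 3τ, 4τ).
C_trough = C₀ × (r + r² + … + r^4) = C₀ × r(1−r^4)/(1−r)
        = 2.505 × 0.4213 × (1 − 0.03150) / (1 − 0.4213) = 1.766 mg/L

1.77 mg/L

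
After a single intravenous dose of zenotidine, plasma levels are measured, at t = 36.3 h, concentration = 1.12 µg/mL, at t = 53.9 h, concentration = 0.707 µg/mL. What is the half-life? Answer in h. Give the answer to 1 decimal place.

26.5 h

k = ln(C₁/C₂) / (t₂ − t₁) = ln(1.12/0.707) / (53.9 − 36.3)
  = 0.4601 / 17.60 = 0.02614 h⁻¹
t½ = ln2 / k = 0.693147 / 0.02614 = 26.52 h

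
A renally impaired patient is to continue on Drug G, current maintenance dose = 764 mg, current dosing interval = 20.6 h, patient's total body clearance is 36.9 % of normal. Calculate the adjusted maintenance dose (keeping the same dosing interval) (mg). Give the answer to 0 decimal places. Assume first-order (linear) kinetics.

To keep the same average steady-state level, dosing rate must scale with clearance.
CL ratio = 36.9 / 100 = 0.3690
New dose (same interval) = 764 × 0.3690 = 281.9 mg

282 mg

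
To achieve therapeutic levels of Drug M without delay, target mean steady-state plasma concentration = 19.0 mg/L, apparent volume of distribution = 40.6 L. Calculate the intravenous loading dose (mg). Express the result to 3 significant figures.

771 mg

LD = Css × Vd = 19.0 × 40.6 = 771.4 mg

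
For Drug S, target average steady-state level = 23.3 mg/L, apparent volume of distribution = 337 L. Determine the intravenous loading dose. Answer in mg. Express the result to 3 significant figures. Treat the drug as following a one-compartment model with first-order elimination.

7850 mg

LD = Css × Vd = 23.3 × 337 = 7852 mg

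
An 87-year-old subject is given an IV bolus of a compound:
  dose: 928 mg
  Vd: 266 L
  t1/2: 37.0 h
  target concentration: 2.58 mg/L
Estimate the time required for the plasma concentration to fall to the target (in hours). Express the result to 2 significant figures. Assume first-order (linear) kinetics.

16 h

C₀ = Dose / Vd = 928.0 / 266 = 3.489 mg/L
k = ln2 / t½ = 0.693147 / 37.0 = 0.01873 h⁻¹
t = ln(C₀ / C) / k = ln(3.489 / 2.58) / 0.01873
  = ln(1.352) / 0.01873 = 0.3016 / 0.01873 = 16.10 h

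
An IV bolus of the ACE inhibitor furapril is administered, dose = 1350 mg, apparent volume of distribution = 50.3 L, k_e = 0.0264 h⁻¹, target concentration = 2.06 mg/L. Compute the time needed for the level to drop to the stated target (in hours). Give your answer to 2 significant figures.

C₀ = Dose / Vd = 1350 / 50.3 = 26.84 mg/L
t = ln(C₀ / C) / k = ln(26.84 / 2.06) / 0.02640
  = ln(13.03) / 0.02640 = 2.567 / 0.02640 = 97.23 h

97 h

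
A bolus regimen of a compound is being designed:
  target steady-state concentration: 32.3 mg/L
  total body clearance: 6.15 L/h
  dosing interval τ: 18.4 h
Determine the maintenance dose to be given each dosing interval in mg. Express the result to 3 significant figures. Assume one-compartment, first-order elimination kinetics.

3660 mg

At steady state, Dose/τ = Css × CL.
Dose = Css × CL × τ = 32.3 × 6.150 × 18.4 = 3655 mg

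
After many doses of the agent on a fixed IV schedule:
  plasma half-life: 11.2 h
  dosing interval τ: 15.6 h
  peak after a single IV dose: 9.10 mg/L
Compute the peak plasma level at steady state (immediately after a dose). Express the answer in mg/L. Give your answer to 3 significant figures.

14.7 mg/L

k = ln2 / t½ = 0.693147 / 11.2 = 0.06189 h⁻¹
e^(−kτ) = e^(−0.06189 × 15.6) = 0.3808
Accumulation ratio R = 1 / (1 − e^(−kτ)) = 1 / (1 − 0.3808) = 1.615
Steady-state peak = C₀ × R = 9.10 × 1.615 = 14.70 mg/L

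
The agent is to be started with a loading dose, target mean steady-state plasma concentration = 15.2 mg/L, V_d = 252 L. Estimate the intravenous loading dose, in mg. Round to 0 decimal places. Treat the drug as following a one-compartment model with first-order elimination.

LD = Css × Vd = 15.2 × 252 = 3830 mg

3830 mg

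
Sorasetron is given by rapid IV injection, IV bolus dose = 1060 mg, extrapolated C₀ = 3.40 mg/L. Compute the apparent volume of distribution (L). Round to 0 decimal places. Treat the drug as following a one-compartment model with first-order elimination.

312 L

Vd = Dose / C₀ = 1060 / 3.40 = 311.8 L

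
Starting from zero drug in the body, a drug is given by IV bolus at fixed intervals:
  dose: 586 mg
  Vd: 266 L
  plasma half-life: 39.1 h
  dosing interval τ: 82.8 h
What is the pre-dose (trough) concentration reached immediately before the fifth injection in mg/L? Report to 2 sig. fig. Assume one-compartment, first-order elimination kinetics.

0.66 mg/L

C₀ per dose = Dose / Vd = 586 / 266 = 2.203 mg/L
k = ln2 / t½ = 0.693147 / 39.1 = 0.01773 h⁻¹
Fraction remaining after one interval: r = e^(−kτ) = e^(−0.01773 × 82.8) = 0.2304
Before dose 5, 4 doses have been given (aged 1τ, 2τ, 3τ, 4τ).
C_trough = C₀ × (r + r² + … + r^4) = C₀ × r(1−r^4)/(1−r)
        = 2.203 × 0.2304 × (1 − 0.002818) / (1 − 0.2304) = 0.6577 mg/L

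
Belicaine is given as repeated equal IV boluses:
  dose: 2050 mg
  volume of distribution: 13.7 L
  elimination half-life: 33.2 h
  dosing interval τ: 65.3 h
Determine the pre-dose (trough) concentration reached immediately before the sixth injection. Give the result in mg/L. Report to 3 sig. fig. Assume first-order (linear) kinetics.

C₀ per dose = Dose / Vd = 2050 / 13.7 = 149.6 mg/L
k = ln2 / t½ = 0.693147 / 33.2 = 0.02088 h⁻¹
Fraction remaining after one interval: r = e^(−kτ) = e^(−0.02088 × 65.3) = 0.2558
Before dose 6, 5 doses have been given (aged 1τ, 2τ, 3τ, 4τ, 5τ).
C_trough = C₀ × (r + r² + … + r^5) = C₀ × r(1−r^5)/(1−r)
        = 149.6 × 0.2558 × (1 − 0.001095) / (1 − 0.2558) = 51.36 mg/L

51.4 mg/L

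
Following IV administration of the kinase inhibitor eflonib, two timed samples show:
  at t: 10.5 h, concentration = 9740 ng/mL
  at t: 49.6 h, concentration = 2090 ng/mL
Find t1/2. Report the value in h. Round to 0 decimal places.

k = ln(C₁/C₂) / (t₂ − t₁) = ln(9740/2090) / (49.6 − 10.5)
  = 1.539 / 39.10 = 0.03936 h⁻¹
t½ = ln2 / k = 0.693147 / 0.03936 = 17.61 h

18 h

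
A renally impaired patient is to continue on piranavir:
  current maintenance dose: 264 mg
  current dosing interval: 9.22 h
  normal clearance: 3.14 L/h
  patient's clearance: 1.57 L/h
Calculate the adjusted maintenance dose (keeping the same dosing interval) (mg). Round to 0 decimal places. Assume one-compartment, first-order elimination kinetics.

To keep the same average steady-state level, dosing rate must scale with clearance.
CL ratio = 1.57 / 3.14 = 0.5000
New dose (same interval) = 264 × 0.5000 = 132.0 mg

132 mg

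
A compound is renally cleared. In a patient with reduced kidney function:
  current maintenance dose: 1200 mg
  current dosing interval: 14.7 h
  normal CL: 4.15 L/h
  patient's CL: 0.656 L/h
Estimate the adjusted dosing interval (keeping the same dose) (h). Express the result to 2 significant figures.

93 h

To keep the same average steady-state level, dosing rate must scale with clearance.
CL ratio = 0.656 / 4.15 = 0.1581
New interval (same dose) = 14.7 / 0.1581 = 92.98 h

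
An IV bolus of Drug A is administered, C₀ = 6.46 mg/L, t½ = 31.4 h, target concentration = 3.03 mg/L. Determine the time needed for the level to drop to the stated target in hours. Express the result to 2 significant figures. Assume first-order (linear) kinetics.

34 h

k = ln2 / t½ = 0.693147 / 31.4 = 0.02207 h⁻¹
t = ln(C₀ / C) / k = ln(6.460 / 3.03) / 0.02207
  = ln(2.132) / 0.02207 = 0.7571 / 0.02207 = 34.30 h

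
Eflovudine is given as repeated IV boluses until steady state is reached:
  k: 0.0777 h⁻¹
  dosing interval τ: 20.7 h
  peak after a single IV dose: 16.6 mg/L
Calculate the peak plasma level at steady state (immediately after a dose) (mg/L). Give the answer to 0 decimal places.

e^(−kτ) = e^(−0.07770 × 20.7) = 0.2002
Accumulation ratio R = 1 / (1 − e^(−kτ)) = 1 / (1 − 0.2002) = 1.250
Steady-state peak = C₀ × R = 16.6 × 1.250 = 20.75 mg/L

21 mg/L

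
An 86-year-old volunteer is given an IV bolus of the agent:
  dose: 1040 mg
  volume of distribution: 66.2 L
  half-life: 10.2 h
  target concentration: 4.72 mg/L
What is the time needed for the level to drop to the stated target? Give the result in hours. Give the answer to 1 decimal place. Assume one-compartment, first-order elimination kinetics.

C₀ = Dose / Vd = 1040 / 66.2 = 15.71 mg/L
k = ln2 / t½ = 0.693147 / 10.2 = 0.06796 h⁻¹
t = ln(C₀ / C) / k = ln(15.71 / 4.72) / 0.06796
  = ln(3.328) / 0.06796 = 1.202 / 0.06796 = 17.69 h

17.7 h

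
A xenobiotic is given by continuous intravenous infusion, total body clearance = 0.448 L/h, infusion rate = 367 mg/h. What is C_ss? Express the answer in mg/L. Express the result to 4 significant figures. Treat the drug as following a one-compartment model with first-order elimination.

819.2 mg/L

At steady state Css = R₀ / CL = 367 / 0.4480 = 819.2 mg/L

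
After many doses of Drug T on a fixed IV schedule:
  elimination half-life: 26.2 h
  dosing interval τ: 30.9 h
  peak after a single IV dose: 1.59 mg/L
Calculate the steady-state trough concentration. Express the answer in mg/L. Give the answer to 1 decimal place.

k = ln2 / t½ = 0.693147 / 26.2 = 0.02646 h⁻¹
e^(−kτ) = e^(−0.02646 × 30.9) = 0.4415
Accumulation ratio R = 1 / (1 − e^(−kτ)) = 1 / (1 − 0.4415) = 1.791
Steady-state trough = C₀ × R × e^(−kτ) = 1.59 × 1.791 × 0.4415 = 1.257 mg/L

1.3 mg/L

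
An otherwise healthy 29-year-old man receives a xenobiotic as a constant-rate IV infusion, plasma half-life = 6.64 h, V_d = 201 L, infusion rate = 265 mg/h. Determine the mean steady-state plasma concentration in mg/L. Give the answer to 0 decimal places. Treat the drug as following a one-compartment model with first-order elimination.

k = ln2 / t½ = 0.693147 / 6.64 = 0.1044 h⁻¹
CL = k × Vd = 0.1044 × 201 = 20.98 L/h
At steady state Css = R₀ / CL = 265 / 20.98 = 12.63 mg/L

13 mg/L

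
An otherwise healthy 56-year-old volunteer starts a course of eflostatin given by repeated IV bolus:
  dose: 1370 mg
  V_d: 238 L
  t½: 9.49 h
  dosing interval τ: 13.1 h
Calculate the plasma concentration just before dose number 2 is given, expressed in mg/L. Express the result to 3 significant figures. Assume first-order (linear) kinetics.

C₀ per dose = Dose / Vd = 1370 / 238 = 5.756 mg/L
k = ln2 / t½ = 0.693147 / 9.49 = 0.07304 h⁻¹
Fraction remaining after one interval: r = e^(−kτ) = e^(−0.07304 × 13.1) = 0.3841
Before dose 2, 1 dose has been given (aged 1τ).
C_trough = C₀ × r = 5.756 × 0.3841 = 2.211 mg/L

2.21 mg/L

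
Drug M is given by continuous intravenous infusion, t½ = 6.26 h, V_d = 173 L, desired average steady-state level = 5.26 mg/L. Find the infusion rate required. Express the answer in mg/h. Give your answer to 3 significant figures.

101 mg/h

k = ln2 / t½ = 0.693147 / 6.26 = 0.1107 h⁻¹
CL = k × Vd = 0.1107 × 173 = 19.15 L/h
At steady state, infusion rate R₀ = Css × CL = 5.26 × 19.15 = 100.7 mg/h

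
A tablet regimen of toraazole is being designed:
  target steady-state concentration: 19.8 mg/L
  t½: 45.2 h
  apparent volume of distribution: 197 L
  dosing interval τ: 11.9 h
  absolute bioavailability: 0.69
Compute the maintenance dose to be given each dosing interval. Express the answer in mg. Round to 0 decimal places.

1032 mg

k = ln2 / t½ = 0.693147 / 45.2 = 0.01534 h⁻¹
CL = k × Vd = 0.01534 × 197 = 3.022 L/h
At steady state, F × (Dose/τ) = Css × CL.
Dose = Css × CL × τ / F = 19.8 × 3.022 × 11.9 / 0.69 = 1032 mg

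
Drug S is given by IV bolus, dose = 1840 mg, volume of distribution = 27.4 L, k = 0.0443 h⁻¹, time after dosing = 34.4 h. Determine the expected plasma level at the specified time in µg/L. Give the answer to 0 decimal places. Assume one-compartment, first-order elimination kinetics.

14630 µg/L

C₀ = Dose / Vd = 1840 / 27.4 = 67.15 mg/L
C = C₀ · e^(−k·t) = 67.15 × e^(−0.04430 × 34.4)
  = 67.15 × 0.2179 = 14.63 mg/L
Convert: 14.63 mg/L × 1000 = 14630 µg/L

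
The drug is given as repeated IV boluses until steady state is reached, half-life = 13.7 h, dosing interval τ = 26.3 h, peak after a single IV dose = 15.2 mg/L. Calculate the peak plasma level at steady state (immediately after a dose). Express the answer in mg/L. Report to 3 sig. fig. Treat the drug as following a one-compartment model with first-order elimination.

k = ln2 / t½ = 0.693147 / 13.7 = 0.05059 h⁻¹
e^(−kτ) = e^(−0.05059 × 26.3) = 0.2643
Accumulation ratio R = 1 / (1 − e^(−kτ)) = 1 / (1 − 0.2643) = 1.359
Steady-state peak = C₀ × R = 15.2 × 1.359 = 20.66 mg/L

20.7 mg/L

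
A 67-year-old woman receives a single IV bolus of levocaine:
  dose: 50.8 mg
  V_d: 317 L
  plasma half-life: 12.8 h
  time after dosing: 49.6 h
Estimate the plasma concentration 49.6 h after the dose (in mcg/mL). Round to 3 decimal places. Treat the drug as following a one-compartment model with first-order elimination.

0.011 mcg/mL

C₀ = Dose / Vd = 50.80 / 317 = 0.1603 mg/L
k = ln2 / t½ = 0.693147 / 12.8 = 0.05415 h⁻¹
C = C₀ · e^(−k·t) = 0.1603 × e^(−0.05415 × 49.6)
  = 0.1603 × 0.06816 = 0.01093 mg/L
(0.01093 mg/L = 0.01093 mcg/mL)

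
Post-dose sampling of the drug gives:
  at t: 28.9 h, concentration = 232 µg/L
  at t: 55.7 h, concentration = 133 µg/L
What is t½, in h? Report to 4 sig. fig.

k = ln(C₁/C₂) / (t₂ − t₁) = ln(232/133) / (55.7 − 28.9)
  = 0.5564 / 26.80 = 0.02076 h⁻¹
t½ = ln2 / k = 0.693147 / 0.02076 = 33.39 h

33.39 h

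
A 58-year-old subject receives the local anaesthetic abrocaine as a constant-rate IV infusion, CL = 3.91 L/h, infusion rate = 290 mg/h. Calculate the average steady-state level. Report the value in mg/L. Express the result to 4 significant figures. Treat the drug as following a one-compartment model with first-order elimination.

74.17 mg/L

At steady state Css = R₀ / CL = 290 / 3.910 = 74.17 mg/L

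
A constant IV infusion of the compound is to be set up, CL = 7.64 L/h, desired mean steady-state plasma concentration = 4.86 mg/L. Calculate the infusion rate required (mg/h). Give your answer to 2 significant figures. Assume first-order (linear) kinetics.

At steady state, infusion rate R₀ = Css × CL = 4.86 × 7.640 = 37.13 mg/h

37 mg/h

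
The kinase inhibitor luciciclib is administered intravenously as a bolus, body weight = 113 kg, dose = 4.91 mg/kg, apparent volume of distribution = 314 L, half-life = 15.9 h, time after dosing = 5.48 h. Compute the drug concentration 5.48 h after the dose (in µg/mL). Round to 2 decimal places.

Total dose = 4.91 × 113 = 554.8 mg
C₀ = Dose / Vd = 554.8 / 314 = 1.767 mg/L
k = ln2 / t½ = 0.693147 / 15.9 = 0.04359 h⁻¹
C = C₀ · e^(−k·t) = 1.767 × e^(−0.04359 × 5.48)
  = 1.767 × 0.7875 = 1.392 mg/L
(1.392 mg/L = 1.392 µg/mL)

1.39 µg/mL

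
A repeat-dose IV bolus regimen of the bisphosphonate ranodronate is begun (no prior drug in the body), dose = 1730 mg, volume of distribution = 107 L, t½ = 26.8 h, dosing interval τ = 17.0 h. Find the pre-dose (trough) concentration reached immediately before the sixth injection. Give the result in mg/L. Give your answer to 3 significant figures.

26.0 mg/L

C₀ per dose = Dose / Vd = 1730 / 107 = 16.17 mg/L
k = ln2 / t½ = 0.693147 / 26.8 = 0.02586 h⁻¹
Fraction remaining after one interval: r = e^(−kτ) = e^(−0.02586 × 17.0) = 0.6443
Before dose 6, 5 doses have been given (aged 1τ, 2τ, 3τ, 4τ, 5τ).
C_trough = C₀ × (r + r² + … + r^5) = C₀ × r(1−r^5)/(1−r)
        = 16.17 × 0.6443 × (1 − 0.1110) / (1 − 0.6443) = 26.04 mg/L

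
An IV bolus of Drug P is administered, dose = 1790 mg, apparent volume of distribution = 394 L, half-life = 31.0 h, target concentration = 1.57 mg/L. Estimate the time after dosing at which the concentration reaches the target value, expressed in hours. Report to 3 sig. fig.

47.5 h

C₀ = Dose / Vd = 1790 / 394 = 4.543 mg/L
k = ln2 / t½ = 0.693147 / 31.0 = 0.02236 h⁻¹
t = ln(C₀ / C) / k = ln(4.543 / 1.57) / 0.02236
  = ln(2.894) / 0.02236 = 1.063 / 0.02236 = 47.54 h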